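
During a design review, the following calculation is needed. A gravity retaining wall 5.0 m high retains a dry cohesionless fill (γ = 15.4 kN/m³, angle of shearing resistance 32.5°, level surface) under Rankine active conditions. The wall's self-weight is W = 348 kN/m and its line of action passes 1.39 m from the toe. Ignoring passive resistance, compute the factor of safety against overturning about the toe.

K_a = tan²(45° − 32.5°/2) = 0.3010.
P_a = ½K_aγH² = 0.5×0.3010×15.4×5.0² = 57.94 kN/m, acting at H/3 = 1.667 m above the base.
Overturning moment M_o = P_a × H/3 = 57.94 × 1.667 = 96.57.
Resisting moment M_r = W × 1.39 = 348 × 1.39 = 483.7.
FS_overturning = M_r/M_o = 483.7/96.57 = 5.009.

5.01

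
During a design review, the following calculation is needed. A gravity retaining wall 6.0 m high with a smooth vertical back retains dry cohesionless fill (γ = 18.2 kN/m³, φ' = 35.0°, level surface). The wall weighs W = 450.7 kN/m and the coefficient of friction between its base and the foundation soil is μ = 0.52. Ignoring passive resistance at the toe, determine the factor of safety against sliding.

2.64

K_a = tan²(45° − 35.0°/2) = 0.2710.
P_a = ½K_aγH² = 0.5×0.2710×18.2×6.0² = 88.78 kN/m, acting at H/3 = 2.000 m above the base.
FS_sliding = μW / P_a = 0.52×450.7 / 88.78 = 2.640.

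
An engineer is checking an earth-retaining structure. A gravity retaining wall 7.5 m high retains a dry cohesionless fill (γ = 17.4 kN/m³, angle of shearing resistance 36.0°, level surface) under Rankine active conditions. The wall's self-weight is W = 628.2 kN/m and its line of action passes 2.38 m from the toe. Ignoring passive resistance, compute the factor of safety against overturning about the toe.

K_a = tan²(45° − 36.0°/2) = 0.2596.
P_a = ½K_aγH² = 0.5×0.2596×17.4×7.5² = 127.0 kN/m, acting at H/3 = 2.500 m above the base.
Overturning moment M_o = P_a × H/3 = 127.0 × 2.500 = 317.6.
Resisting moment M_r = W × 2.38 = 628.2 × 2.38 = 1495.
FS_overturning = M_r/M_o = 1495/317.6 = 4.707.

4.71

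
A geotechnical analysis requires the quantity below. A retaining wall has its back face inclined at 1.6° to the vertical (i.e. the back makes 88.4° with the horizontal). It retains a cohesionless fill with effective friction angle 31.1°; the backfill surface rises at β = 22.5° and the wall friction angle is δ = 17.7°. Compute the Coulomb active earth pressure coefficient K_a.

K_a = sin²(α+φ) / [sin²α · sin(α−δ) · (1 + √{sin(φ+δ)sin(φ−β) / (sin(α−δ)sin(α+β))})²].
With α = 88.4°, φ = 31.1°, δ = 17.7°, β = 22.5°: K_a = 0.4361.

0.436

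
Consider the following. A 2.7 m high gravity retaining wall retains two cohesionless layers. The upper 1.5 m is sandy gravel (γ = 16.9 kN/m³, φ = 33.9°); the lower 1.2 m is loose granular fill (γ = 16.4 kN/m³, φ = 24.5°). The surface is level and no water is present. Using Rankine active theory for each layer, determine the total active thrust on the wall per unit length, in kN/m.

22.9 kN/m

K_a1 = tan²(45°−33.9°/2) = 0.2839; K_a2 = tan²(45°−24.5°/2) = 0.4137.
Layer 1: σ at base = K_a1 γ₁ h₁ = 7.197 kPa; P₁ = ½×7.197×1.5 = 5.398.
Layer 2: σ_v at top = γ₁h₁ = 25.35; σ_h top = K_a2×25.35 = 10.49; σ_h base = K_a2×(25.35+16.4×1.2) = 18.63.
P₂ = ½(10.49+18.63)×1.2 = 17.47. Total P_a = 5.398+17.47 = 22.87 kN/m.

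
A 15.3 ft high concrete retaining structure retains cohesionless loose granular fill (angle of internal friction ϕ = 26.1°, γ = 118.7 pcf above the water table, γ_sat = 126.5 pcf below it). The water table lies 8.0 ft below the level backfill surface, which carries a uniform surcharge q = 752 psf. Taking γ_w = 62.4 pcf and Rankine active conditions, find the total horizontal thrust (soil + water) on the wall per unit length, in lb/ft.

11000 lb/ft

K_a = tan²(45° − φ/2) = 0.3889.
γ' = 126.5 − 62.4 = 64.10 pcf. h₂ = H − d_w = 7.3 ft.
σ'_h: at surface K_a·q = 292.5; at WT K_a(q+γd_w) = 661.8; at base K_a(q+γd_w+γ'h₂) = 843.8 psf.
P₁ = ½(292.5+661.8)×8.0 = 3817; P₂ = ½(661.8+843.8)×7.3 = 5496; P_w = ½γ_w h₂² = 1663.
Total = 3817+5496+1663 = 10980 lb/ft.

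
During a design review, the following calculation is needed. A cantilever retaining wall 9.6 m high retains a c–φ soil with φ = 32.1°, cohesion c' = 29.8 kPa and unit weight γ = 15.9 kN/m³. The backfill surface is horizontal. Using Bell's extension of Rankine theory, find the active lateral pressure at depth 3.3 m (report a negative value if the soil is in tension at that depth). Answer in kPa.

-16.9 kPa

K_a = (1 − sin φ)/(1 + sin φ) = 0.3060.
σ_a = K_a γ z − 2c√K_a = 0.3060×15.9×3.3 − 2×29.8×0.5532 = -16.91 kPa.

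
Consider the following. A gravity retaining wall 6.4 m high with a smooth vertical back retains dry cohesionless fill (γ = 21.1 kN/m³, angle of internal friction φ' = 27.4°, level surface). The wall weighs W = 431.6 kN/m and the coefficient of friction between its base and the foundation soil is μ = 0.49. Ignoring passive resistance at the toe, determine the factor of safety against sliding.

1.32

K_a = tan²(45° − 27.4°/2) = 0.3697.
P_a = ½K_aγH² = 0.5×0.3697×21.1×6.4² = 159.7 kN/m, acting at H/3 = 2.133 m above the base.
FS_sliding = μW / P_a = 0.49×431.6 / 159.7 = 1.324.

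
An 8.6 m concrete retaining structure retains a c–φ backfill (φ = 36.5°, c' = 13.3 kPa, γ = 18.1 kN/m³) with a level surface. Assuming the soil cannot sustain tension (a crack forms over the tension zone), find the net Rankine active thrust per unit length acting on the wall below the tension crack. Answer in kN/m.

K_a = 0.2541; √K_a = 0.5040.
Tension-crack depth z_c = 2c/(γ√K_a) = 2×13.3/(18.1×0.5040) = 2.916 m.
σ_a at base = K_a γ H − 2c√K_a = 0.2541×18.1×8.6 − 2×13.3×0.5040 = 26.14 kPa.
P_a = ½ × 26.14 × (H − z_c) = 0.5×26.14×5.684 = 74.29 kN/m.

74.3 kN/m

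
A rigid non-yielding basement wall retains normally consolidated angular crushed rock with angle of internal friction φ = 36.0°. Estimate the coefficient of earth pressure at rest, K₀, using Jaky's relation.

0.412

K₀ = 1 − sin φ' = 1 − sin 36.0° = 0.4122.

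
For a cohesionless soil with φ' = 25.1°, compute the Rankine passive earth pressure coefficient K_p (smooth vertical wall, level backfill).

2.47

K_p = (1 + sin φ)/(1 − sin φ) = tan²(45° + 25.1°/2) = 2.473.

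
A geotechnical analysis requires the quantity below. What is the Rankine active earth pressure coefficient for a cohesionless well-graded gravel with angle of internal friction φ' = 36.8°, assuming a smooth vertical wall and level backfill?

K_a = (1 − sin φ)/(1 + sin φ) = (1 − sin 36.8°)/(1 + sin 36.8°) = 0.2508.

0.251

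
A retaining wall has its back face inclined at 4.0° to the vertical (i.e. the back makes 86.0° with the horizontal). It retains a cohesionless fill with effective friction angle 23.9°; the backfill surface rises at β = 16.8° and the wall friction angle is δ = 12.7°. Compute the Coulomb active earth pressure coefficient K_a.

0.565

K_a = sin²(α+φ) / [sin²α · sin(α−δ) · (1 + √{sin(φ+δ)sin(φ−β) / (sin(α−δ)sin(α+β))})²].
With α = 86.0°, φ = 23.9°, δ = 12.7°, β = 16.8°: K_a = 0.5654.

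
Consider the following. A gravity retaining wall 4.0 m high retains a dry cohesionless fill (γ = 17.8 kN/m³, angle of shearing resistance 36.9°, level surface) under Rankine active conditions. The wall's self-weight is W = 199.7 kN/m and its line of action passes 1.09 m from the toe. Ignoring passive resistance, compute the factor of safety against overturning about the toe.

K_a = tan²(45° − 36.9°/2) = 0.2497.
P_a = ½K_aγH² = 0.5×0.2497×17.8×4.0² = 35.55 kN/m, acting at H/3 = 1.333 m above the base.
Overturning moment M_o = P_a × H/3 = 35.55 × 1.333 = 47.40.
Resisting moment M_r = W × 1.09 = 199.7 × 1.09 = 217.7.
FS_overturning = M_r/M_o = 217.7/47.40 = 4.592.

4.59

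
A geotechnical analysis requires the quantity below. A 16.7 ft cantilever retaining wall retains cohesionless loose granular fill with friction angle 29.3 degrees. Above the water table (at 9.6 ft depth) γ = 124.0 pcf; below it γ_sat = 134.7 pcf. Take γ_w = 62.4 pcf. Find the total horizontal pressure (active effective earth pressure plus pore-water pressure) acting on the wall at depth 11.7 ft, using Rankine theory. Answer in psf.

591 psf

K_a = (1 − sin φ)/(1 + sin φ) = 0.3428.
γ' = 134.7 − 62.4 = 72.30 pcf.
Effective vertical stress at 11.7 ft: σ'_v = 124.0×9.6 + 72.30×2.10 = 1342 psf.
σ'_h = K_a σ'_v = 0.3428 × 1342 = 460.2 psf; u = γ_w × 2.10 = 131.0 psf.
Total σ_h = 460.2 + 131.0 = 591.2 psf.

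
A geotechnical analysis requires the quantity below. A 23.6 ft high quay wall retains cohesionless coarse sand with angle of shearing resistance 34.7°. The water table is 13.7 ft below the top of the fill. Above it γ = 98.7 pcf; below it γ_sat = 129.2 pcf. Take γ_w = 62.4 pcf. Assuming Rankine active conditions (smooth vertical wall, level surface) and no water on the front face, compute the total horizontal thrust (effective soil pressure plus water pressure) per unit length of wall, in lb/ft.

10200 lb/ft

K_a = tan²(45° − φ/2) = 0.2745.
γ' = 129.2 − 62.4 = 66.80 pcf. Depth below WT = 9.9 ft.
σ'_h at WT = K_a γ d_w = 371.1 psf; at base = 371.1 + K_a γ' × 9.9 = 552.6 psf.
P₁ (0–13.7 ft) = ½×371.1×13.7 = 2542. P₂ (13.7–23.6 ft) = ½(371.1+552.6)×9.9 = 4573.
P_w = ½ γ_w h₂² = 0.5×62.4×9.9² = 3058. Total = 2542+4573+3058 = 10170 lb/ft.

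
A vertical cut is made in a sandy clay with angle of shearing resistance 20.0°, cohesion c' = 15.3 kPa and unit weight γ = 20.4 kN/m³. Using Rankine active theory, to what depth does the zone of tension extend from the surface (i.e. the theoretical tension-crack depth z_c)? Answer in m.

K_a = tan²(45° − 20.0°/2) = 0.4903; √K_a = 0.7002.
The active pressure is zero where K_a γ z = 2c√K_a, so z_c = 2c/(γ√K_a) = 2×15.3/(20.4×0.7002) = 2.142 m.

2.14 m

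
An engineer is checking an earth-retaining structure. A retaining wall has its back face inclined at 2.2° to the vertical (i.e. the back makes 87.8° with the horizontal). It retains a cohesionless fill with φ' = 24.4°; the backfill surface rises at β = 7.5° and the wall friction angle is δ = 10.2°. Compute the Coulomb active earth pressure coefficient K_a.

0.441

K_a = sin²(α+φ) / [sin²α · sin(α−δ) · (1 + √{sin(φ+δ)sin(φ−β) / (sin(α−δ)sin(α+β))})²].
With α = 87.8°, φ = 24.4°, δ = 10.2°, β = 7.5°: K_a = 0.4409.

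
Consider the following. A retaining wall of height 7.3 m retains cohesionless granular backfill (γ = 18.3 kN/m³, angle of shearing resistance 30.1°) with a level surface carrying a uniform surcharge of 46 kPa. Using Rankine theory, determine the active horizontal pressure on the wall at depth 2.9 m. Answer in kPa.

K_a = (1 − sin φ)/(1 + sin φ) = 0.3320.
σ_v = γz + q = 18.3 × 2.9 + 46 = 99.07 kPa.
σ_h = K_a σ_v = 0.3320 × 99.07 = 32.89 kPa.

32.9 kPa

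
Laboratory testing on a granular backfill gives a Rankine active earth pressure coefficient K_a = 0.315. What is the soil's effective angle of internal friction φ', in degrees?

K_a = tan²(45° − φ/2) ⇒ 45° − φ/2 = arctan(√0.315) = 29.30°.
φ = 2(45° − 29.30°) = 31.39°.

31.4°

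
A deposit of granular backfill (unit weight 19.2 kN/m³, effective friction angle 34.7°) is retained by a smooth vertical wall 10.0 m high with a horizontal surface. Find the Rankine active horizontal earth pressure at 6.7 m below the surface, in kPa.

35.3 kPa

K_a = (1 − sin φ)/(1 + sin φ) = 0.2745.
σ_h = K_a γ z = 0.2745 × 19.2 × 6.7 = 35.31 kPa.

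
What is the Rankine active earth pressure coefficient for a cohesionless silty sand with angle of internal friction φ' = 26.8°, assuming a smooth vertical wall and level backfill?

K_a = tan²(45° − φ/2) = tan²(31.60°) = 0.3785.

0.378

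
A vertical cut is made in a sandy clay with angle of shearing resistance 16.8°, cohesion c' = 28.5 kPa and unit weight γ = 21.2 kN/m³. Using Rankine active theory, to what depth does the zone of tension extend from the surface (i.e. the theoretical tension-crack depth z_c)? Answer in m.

3.62 m

K_a = tan²(45° − 16.8°/2) = 0.5516; √K_a = 0.7427.
The active pressure is zero where K_a γ z = 2c√K_a, so z_c = 2c/(γ√K_a) = 2×28.5/(21.2×0.7427) = 3.620 m.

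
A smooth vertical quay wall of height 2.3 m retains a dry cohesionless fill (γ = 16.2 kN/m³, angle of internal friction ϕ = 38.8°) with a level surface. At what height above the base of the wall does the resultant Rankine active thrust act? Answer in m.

0.767 m

K_a = 0.2296.
The pressure distribution is triangular, so the resultant acts at H/3 above the base = 2.3/3 = 0.7667 m.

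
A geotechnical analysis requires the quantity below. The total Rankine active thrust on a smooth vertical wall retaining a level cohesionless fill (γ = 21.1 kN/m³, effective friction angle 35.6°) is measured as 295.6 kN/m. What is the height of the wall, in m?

10.3 m

K_a = 0.2641. P_a = ½ K_a γ H² ⇒ H = √(2P_a/(K_a γ)).
H = √(2×295.6/(0.2641×21.1)) = 10.30 m.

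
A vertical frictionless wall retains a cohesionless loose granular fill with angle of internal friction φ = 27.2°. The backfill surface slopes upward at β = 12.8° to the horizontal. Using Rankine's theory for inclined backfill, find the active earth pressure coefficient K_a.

0.408

K_a = cos β · (cos β − √(cos²β − cos²φ)) / (cos β + √(cos²β − cos²φ)).
cos β = 0.9751, cos φ = 0.8894, √(cos²β − cos²φ) = 0.3998.
K_a = 0.9751 × (0.9751 − 0.3998)/(0.9751 + 0.3998) = 0.4080.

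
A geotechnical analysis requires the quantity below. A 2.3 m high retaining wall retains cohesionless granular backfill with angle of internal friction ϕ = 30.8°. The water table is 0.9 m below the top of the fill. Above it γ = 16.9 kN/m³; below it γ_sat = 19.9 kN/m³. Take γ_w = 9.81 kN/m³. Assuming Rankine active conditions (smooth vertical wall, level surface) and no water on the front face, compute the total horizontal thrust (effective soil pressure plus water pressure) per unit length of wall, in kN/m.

21.9 kN/m

K_a = tan²(45° − φ/2) = 0.3227.
γ' = 19.9 − 9.81 = 10.09 kN/m³. Depth below WT = 1.4 m.
σ'_h at WT = K_a γ d_w = 4.908 kPa; at base = 4.908 + K_a γ' × 1.4 = 9.467 kPa.
P₁ (0–0.9 m) = ½×4.908×0.9 = 2.209. P₂ (0.9–2.3 m) = ½(4.908+9.467)×1.4 = 10.06.
P_w = ½ γ_w h₂² = 0.5×9.81×1.4² = 9.614. Total = 2.209+10.06+9.614 = 21.89 kN/m.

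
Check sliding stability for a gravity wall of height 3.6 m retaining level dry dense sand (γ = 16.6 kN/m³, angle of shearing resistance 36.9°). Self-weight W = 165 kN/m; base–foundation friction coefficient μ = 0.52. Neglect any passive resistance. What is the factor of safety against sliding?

K_a = tan²(45° − 36.9°/2) = 0.2497.
P_a = ½K_aγH² = 0.5×0.2497×16.6×3.6² = 26.86 kN/m, acting at H/3 = 1.200 m above the base.
FS_sliding = μW / P_a = 0.52×165 / 26.86 = 3.195.

3.19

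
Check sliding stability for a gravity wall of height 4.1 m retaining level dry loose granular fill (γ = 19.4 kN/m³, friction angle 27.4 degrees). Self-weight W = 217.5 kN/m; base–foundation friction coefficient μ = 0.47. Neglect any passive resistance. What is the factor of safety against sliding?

K_a = tan²(45° − 27.4°/2) = 0.3697.
P_a = ½K_aγH² = 0.5×0.3697×19.4×4.1² = 60.28 kN/m, acting at H/3 = 1.367 m above the base.
FS_sliding = μW / P_a = 0.47×217.5 / 60.28 = 1.696.

1.70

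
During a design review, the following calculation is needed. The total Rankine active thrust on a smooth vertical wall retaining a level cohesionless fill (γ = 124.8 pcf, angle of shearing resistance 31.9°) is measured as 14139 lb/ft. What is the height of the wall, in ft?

27.1 ft

K_a = 0.3085. P_a = ½ K_a γ H² ⇒ H = √(2P_a/(K_a γ)).
H = √(2×14139/(0.3085×124.8)) = 27.10 ft.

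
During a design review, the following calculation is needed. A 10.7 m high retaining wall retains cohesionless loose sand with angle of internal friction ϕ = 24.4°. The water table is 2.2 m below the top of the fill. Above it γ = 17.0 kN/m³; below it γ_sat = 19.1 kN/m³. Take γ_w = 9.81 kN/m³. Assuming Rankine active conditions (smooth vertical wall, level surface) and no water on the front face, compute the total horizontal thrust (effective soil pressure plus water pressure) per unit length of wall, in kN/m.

643 kN/m

K_a = tan²(45° − φ/2) = 0.4153.
γ' = 19.1 − 9.81 = 9.290 kN/m³. Depth below WT = 8.5 m.
σ'_h at WT = K_a γ d_w = 15.53 kPa; at base = 15.53 + K_a γ' × 8.5 = 48.33 kPa.
P₁ (0–2.2 m) = ½×15.53×2.2 = 17.09. P₂ (2.2–10.7 m) = ½(15.53+48.33)×8.5 = 271.4.
P_w = ½ γ_w h₂² = 0.5×9.81×8.5² = 354.4. Total = 17.09+271.4+354.4 = 642.9 kN/m.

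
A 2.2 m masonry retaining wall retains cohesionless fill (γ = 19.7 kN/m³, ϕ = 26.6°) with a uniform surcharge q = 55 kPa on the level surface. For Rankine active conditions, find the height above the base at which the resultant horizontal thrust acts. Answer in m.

K_a = 0.3814.
Triangular part P₁ = ½K_aγH² = 18.19 at H/3 = 0.7333 m; rectangular part P₂ = K_a q H = 46.15 at H/2 = 1.100 m.
ȳ = (P₁·0.7333 + P₂·1.100)/(P₁+P₂) = 0.9964 m.

0.996 m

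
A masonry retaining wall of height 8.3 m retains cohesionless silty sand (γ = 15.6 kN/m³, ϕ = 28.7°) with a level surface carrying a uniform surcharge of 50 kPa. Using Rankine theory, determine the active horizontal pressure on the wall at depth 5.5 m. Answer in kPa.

K_a = (1 − sin φ)/(1 + sin φ) = 0.3511.
σ_v = γz + q = 15.6 × 5.5 + 50 = 135.8 kPa.
σ_h = K_a σ_v = 0.3511 × 135.8 = 47.69 kPa.

47.7 kPa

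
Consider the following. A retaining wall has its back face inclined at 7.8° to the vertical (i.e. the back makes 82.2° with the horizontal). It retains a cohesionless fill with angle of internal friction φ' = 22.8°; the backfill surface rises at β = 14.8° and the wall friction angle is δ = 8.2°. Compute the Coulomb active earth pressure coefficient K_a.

0.609

K_a = sin²(α+φ) / [sin²α · sin(α−δ) · (1 + √{sin(φ+δ)sin(φ−β) / (sin(α−δ)sin(α+β))})²].
With α = 82.2°, φ = 22.8°, δ = 8.2°, β = 14.8°: K_a = 0.6091.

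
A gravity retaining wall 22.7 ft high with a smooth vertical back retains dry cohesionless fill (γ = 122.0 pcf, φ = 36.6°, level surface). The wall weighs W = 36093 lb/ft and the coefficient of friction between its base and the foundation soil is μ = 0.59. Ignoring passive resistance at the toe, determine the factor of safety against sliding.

2.68

K_a = tan²(45° − 36.6°/2) = 0.2530.
P_a = ½K_aγH² = 0.5×0.2530×122.0×22.7² = 7951 lb/ft, acting at H/3 = 7.567 ft above the base.
FS_sliding = μW / P_a = 0.59×36093 / 7951 = 2.678.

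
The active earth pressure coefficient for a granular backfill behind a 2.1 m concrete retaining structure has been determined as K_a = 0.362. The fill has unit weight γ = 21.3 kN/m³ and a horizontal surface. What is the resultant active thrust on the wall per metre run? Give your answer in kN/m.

P = ½ K_a γ H² = 0.5 × 0.362 × 21.3 × 2.1² = 17.00 kN/m.

17.0 kN/m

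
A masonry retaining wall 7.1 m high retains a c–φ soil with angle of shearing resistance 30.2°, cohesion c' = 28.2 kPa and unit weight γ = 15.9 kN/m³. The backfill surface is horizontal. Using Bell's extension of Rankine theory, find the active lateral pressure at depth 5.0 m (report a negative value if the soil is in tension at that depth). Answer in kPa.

-6.14 kPa

K_a = (1 − sin φ)/(1 + sin φ) = 0.3307.
σ_a = K_a γ z − 2c√K_a = 0.3307×15.9×5.0 − 2×28.2×0.5750 = -6.144 kPa.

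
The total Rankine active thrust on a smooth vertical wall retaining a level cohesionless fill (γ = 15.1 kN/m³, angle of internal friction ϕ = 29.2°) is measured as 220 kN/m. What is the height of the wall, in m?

9.20 m

K_a = 0.3442. P_a = ½ K_a γ H² ⇒ H = √(2P_a/(K_a γ)).
H = √(2×220/(0.3442×15.1)) = 9.201 m.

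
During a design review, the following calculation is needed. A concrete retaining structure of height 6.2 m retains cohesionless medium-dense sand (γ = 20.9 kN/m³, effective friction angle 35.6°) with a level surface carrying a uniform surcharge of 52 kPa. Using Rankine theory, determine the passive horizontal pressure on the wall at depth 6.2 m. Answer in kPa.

K_p = (1 + sin φ)/(1 − sin φ) = 3.786.
σ_v = γz + q = 20.9 × 6.2 + 52 = 181.6 kPa.
σ_h = K_p σ_v = 3.786 × 181.6 = 687.5 kPa.

687 kPa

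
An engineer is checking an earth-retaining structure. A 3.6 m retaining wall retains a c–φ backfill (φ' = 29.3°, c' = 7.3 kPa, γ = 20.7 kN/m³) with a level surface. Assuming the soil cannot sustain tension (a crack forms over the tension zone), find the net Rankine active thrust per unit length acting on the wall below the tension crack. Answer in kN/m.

K_a = 0.3428; √K_a = 0.5855.
Tension-crack depth z_c = 2c/(γ√K_a) = 2×7.3/(20.7×0.5855) = 1.205 m.
σ_a at base = K_a γ H − 2c√K_a = 0.3428×20.7×3.6 − 2×7.3×0.5855 = 17.00 kPa.
P_a = ½ × 17.00 × (H − z_c) = 0.5×17.00×2.395 = 20.36 kN/m.

20.4 kN/m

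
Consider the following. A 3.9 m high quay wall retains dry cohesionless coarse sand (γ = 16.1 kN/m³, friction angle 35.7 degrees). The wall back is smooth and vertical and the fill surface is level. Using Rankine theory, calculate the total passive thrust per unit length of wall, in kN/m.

466 kN/m

K_p = tan²(45° + φ/2) = 3.802.
P_p = ½ K_p γ H² = 0.5 × 3.802 × 16.1 × 3.9² = 465.6 kN/m.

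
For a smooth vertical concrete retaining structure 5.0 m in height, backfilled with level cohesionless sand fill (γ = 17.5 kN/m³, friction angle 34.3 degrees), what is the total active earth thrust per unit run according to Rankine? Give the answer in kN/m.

K_a = tan²(45° − φ/2) = 0.2792.
P_a = ½ K_a γ H² = 0.5 × 0.2792 × 17.5 × 5.0² = 61.07 kN/m.

61.1 kN/m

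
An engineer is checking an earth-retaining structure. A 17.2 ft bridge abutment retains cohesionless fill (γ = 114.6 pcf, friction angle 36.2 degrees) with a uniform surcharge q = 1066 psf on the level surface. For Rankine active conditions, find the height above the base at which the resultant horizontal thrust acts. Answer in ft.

7.22 ft

K_a = 0.2574.
Triangular part P₁ = ½K_aγH² = 4363 at H/3 = 5.733 ft; rectangular part P₂ = K_a q H = 4719 at H/2 = 8.600 ft.
ȳ = (P₁·5.733 + P₂·8.600)/(P₁+P₂) = 7.223 ft.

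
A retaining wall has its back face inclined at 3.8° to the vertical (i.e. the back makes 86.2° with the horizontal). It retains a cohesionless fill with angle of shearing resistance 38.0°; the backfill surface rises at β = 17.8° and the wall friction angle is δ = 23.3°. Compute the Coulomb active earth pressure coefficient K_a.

0.304

K_a = sin²(α+φ) / [sin²α · sin(α−δ) · (1 + √{sin(φ+δ)sin(φ−β) / (sin(α−δ)sin(α+β))})²].
With α = 86.2°, φ = 38.0°, δ = 23.3°, β = 17.8°: K_a = 0.3045.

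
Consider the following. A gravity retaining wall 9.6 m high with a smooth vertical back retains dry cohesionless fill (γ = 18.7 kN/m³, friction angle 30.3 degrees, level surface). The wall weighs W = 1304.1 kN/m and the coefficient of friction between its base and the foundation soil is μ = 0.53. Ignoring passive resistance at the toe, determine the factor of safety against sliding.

K_a = tan²(45° − 30.3°/2) = 0.3293.
P_a = ½K_aγH² = 0.5×0.3293×18.7×9.6² = 283.8 kN/m, acting at H/3 = 3.200 m above the base.
FS_sliding = μW / P_a = 0.53×1304.1 / 283.8 = 2.436.

2.44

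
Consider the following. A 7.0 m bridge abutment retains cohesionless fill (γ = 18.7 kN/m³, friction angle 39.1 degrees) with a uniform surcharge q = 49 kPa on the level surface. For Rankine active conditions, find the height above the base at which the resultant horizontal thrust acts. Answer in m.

K_a = 0.2265.
Triangular part P₁ = ½K_aγH² = 103.8 at H/3 = 2.333 m; rectangular part P₂ = K_a q H = 77.68 at H/2 = 3.500 m.
ȳ = (P₁·2.333 + P₂·3.500)/(P₁+P₂) = 2.833 m.

2.83 m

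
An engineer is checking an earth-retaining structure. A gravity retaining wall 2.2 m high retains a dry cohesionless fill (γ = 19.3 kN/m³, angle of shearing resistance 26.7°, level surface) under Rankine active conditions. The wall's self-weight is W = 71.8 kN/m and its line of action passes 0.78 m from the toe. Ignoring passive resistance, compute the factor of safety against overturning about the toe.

K_a = tan²(45° − 26.7°/2) = 0.3800.
P_a = ½K_aγH² = 0.5×0.3800×19.3×2.2² = 17.75 kN/m, acting at H/3 = 0.7333 m above the base.
Overturning moment M_o = P_a × H/3 = 17.75 × 0.7333 = 13.01.
Resisting moment M_r = W × 0.78 = 71.8 × 0.78 = 56.00.
FS_overturning = M_r/M_o = 56.00/13.01 = 4.303.

4.30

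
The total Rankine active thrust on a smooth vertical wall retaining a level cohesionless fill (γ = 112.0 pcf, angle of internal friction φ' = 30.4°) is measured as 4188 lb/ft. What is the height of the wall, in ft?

15.1 ft

K_a = 0.3280. P_a = ½ K_a γ H² ⇒ H = √(2P_a/(K_a γ)).
H = √(2×4188/(0.3280×112.0)) = 15.10 ft.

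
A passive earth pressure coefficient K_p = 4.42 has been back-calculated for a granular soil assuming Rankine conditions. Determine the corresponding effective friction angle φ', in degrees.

39.1°

K_p = (1+sin φ)/(1−sin φ) ⇒ sin φ = (K_p − 1)/(K_p + 1) = 0.6310.
φ = arcsin(0.6310) = 39.12°.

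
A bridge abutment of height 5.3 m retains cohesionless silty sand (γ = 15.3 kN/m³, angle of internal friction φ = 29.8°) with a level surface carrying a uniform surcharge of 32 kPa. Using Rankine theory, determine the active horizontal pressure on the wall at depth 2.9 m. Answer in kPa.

25.7 kPa

K_a = (1 − sin φ)/(1 + sin φ) = 0.3360.
σ_v = γz + q = 15.3 × 2.9 + 32 = 76.37 kPa.
σ_h = K_a σ_v = 0.3360 × 76.37 = 25.66 kPa.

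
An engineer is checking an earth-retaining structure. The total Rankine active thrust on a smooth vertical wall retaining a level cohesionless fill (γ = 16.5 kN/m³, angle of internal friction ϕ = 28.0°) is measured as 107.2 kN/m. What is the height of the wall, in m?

6.00 m

K_a = 0.3610. P_a = ½ K_a γ H² ⇒ H = √(2P_a/(K_a γ)).
H = √(2×107.2/(0.3610×16.5)) = 5.999 m.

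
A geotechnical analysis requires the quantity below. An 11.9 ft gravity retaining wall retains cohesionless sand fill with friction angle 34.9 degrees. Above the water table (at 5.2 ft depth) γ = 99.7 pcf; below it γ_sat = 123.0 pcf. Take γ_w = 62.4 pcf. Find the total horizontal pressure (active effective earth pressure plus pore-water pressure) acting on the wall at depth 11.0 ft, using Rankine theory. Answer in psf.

K_a = (1 − sin φ)/(1 + sin φ) = 0.2721.
γ' = 123.0 − 62.4 = 60.60 pcf.
Effective vertical stress at 11.0 ft: σ'_v = 99.7×5.2 + 60.60×5.80 = 869.9 psf.
σ'_h = K_a σ'_v = 0.2721 × 869.9 = 236.7 psf; u = γ_w × 5.80 = 361.9 psf.
Total σ_h = 236.7 + 361.9 = 598.7 psf.

599 psf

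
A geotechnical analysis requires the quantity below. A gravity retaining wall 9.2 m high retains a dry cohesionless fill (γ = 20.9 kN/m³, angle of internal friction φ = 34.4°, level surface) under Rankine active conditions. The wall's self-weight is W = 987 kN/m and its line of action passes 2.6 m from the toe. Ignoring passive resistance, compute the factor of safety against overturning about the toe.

3.40

K_a = tan²(45° − 34.4°/2) = 0.2780.
P_a = ½K_aγH² = 0.5×0.2780×20.9×9.2² = 245.9 kN/m, acting at H/3 = 3.067 m above the base.
Overturning moment M_o = P_a × H/3 = 245.9 × 3.067 = 754.0.
Resisting moment M_r = W × 2.6 = 987 × 2.6 = 2566.
FS_overturning = M_r/M_o = 2566/754.0 = 3.403.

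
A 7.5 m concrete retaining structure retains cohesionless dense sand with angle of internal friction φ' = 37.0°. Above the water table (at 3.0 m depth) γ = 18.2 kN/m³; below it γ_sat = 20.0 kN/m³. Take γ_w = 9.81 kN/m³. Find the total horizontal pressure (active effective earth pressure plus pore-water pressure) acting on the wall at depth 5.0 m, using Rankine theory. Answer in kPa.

38.3 kPa

K_a = (1 − sin φ)/(1 + sin φ) = 0.2486.
γ' = 20.0 − 9.81 = 10.19 kN/m³.
Effective vertical stress at 5.0 m: σ'_v = 18.2×3.0 + 10.19×2.00 = 74.98 kPa.
σ'_h = K_a σ'_v = 0.2486 × 74.98 = 18.64 kPa; u = γ_w × 2.00 = 19.62 kPa.
Total σ_h = 18.64 + 19.62 = 38.26 kPa.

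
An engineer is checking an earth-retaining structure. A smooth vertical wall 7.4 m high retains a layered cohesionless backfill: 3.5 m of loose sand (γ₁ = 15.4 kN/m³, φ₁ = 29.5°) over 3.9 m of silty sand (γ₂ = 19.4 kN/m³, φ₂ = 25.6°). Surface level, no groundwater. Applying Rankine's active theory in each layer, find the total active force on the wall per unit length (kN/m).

K_a1 = tan²(45°−29.5°/2) = 0.3401; K_a2 = tan²(45°−25.6°/2) = 0.3966.
Layer 1: σ at base = K_a1 γ₁ h₁ = 18.33 kPa; P₁ = ½×18.33×3.5 = 32.08.
Layer 2: σ_v at top = γ₁h₁ = 53.90; σ_h top = K_a2×53.90 = 21.37; σ_h base = K_a2×(53.90+19.4×3.9) = 51.38.
P₂ = ½(21.37+51.38)×3.9 = 141.9. Total P_a = 32.08+141.9 = 173.9 kN/m.

174 kN/m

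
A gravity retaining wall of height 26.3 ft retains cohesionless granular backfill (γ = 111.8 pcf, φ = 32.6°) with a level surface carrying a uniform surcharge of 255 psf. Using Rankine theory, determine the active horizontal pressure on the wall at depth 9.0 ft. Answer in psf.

K_a = (1 − sin φ)/(1 + sin φ) = 0.2997.
σ_v = γz + q = 111.8 × 9.0 + 255 = 1261 psf.
σ_h = K_a σ_v = 0.2997 × 1261 = 378.0 psf.

378 psf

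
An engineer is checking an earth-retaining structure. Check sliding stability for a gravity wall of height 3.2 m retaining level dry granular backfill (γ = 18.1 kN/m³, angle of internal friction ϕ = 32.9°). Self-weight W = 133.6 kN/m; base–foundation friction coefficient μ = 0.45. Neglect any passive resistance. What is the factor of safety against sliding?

2.19

K_a = tan²(45° − 32.9°/2) = 0.2960.
P_a = ½K_aγH² = 0.5×0.2960×18.1×3.2² = 27.43 kN/m, acting at H/3 = 1.067 m above the base.
FS_sliding = μW / P_a = 0.45×133.6 / 27.43 = 2.191.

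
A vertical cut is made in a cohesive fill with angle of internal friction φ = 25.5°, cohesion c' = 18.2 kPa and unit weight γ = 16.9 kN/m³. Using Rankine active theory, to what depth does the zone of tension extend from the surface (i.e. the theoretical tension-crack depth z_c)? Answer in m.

3.41 m

K_a = tan²(45° − 25.5°/2) = 0.3981; √K_a = 0.6310.
The active pressure is zero where K_a γ z = 2c√K_a, so z_c = 2c/(γ√K_a) = 2×18.2/(16.9×0.6310) = 3.414 m.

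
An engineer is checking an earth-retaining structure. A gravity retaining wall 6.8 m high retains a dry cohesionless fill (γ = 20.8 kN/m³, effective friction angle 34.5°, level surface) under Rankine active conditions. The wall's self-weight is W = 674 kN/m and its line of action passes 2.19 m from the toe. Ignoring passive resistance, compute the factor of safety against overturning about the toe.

4.89

K_a = tan²(45° − 34.5°/2) = 0.2768.
P_a = ½K_aγH² = 0.5×0.2768×20.8×6.8² = 133.1 kN/m, acting at H/3 = 2.267 m above the base.
Overturning moment M_o = P_a × H/3 = 133.1 × 2.267 = 301.7.
Resisting moment M_r = W × 2.19 = 674 × 2.19 = 1476.
FS_overturning = M_r/M_o = 1476/301.7 = 4.892.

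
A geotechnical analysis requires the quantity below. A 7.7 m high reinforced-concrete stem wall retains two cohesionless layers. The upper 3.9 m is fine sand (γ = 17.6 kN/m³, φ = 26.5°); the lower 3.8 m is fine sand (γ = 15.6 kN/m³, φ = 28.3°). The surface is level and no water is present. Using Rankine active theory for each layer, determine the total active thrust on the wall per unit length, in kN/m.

K_a1 = tan²(45°−26.5°/2) = 0.3829; K_a2 = tan²(45°−28.3°/2) = 0.3568.
Layer 1: σ at base = K_a1 γ₁ h₁ = 26.28 kPa; P₁ = ½×26.28×3.9 = 51.26.
Layer 2: σ_v at top = γ₁h₁ = 68.64; σ_h top = K_a2×68.64 = 24.49; σ_h base = K_a2×(68.64+15.6×3.8) = 45.64.
P₂ = ½(24.49+45.64)×3.8 = 133.2. Total P_a = 51.26+133.2 = 184.5 kN/m.

184 kN/m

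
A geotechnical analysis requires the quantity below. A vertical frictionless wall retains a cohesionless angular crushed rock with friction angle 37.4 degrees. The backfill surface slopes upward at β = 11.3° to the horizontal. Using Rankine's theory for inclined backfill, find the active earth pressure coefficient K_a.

K_a = cos β · (cos β − √(cos²β − cos²φ)) / (cos β + √(cos²β − cos²φ)).
cos β = 0.9806, cos φ = 0.7944, √(cos²β − cos²φ) = 0.5749.
K_a = 0.9806 × (0.9806 − 0.5749)/(0.9806 + 0.5749) = 0.2558.

0.256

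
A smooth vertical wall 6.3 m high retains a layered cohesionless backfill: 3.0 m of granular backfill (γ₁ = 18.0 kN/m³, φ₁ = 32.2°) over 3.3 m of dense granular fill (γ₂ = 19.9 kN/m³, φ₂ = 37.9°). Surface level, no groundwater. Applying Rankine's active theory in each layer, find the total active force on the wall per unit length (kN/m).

93.2 kN/m

K_a1 = tan²(45°−32.2°/2) = 0.3047; K_a2 = tan²(45°−37.9°/2) = 0.2389.
Layer 1: σ at base = K_a1 γ₁ h₁ = 16.46 kPa; P₁ = ½×16.46×3.0 = 24.68.
Layer 2: σ_v at top = γ₁h₁ = 54.00; σ_h top = K_a2×54.00 = 12.90; σ_h base = K_a2×(54.00+19.9×3.3) = 28.59.
P₂ = ½(12.90+28.59)×3.3 = 68.47. Total P_a = 24.68+68.47 = 93.15 kN/m.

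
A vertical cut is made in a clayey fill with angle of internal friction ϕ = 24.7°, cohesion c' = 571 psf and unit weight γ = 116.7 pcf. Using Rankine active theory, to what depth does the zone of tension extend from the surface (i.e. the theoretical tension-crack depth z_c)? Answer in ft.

15.3 ft

K_a = tan²(45° − 24.7°/2) = 0.4106; √K_a = 0.6408.
The active pressure is zero where K_a γ z = 2c√K_a, so z_c = 2c/(γ√K_a) = 2×571/(116.7×0.6408) = 15.27 ft.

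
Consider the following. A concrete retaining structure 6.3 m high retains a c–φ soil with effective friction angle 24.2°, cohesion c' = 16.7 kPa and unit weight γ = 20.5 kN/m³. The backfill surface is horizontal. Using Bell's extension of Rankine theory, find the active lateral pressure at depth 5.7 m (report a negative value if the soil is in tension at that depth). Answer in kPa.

K_a = (1 − sin φ)/(1 + sin φ) = 0.4185.
σ_a = K_a γ z − 2c√K_a = 0.4185×20.5×5.7 − 2×16.7×0.6469 = 27.30 kPa.

27.3 kPa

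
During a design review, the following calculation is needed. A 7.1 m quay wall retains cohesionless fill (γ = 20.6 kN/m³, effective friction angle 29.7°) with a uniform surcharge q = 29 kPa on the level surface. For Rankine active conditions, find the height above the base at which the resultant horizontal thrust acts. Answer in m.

K_a = 0.3374.
Triangular part P₁ = ½K_aγH² = 175.2 at H/3 = 2.367 m; rectangular part P₂ = K_a q H = 69.47 at H/2 = 3.550 m.
ȳ = (P₁·2.367 + P₂·3.550)/(P₁+P₂) = 2.703 m.

2.70 m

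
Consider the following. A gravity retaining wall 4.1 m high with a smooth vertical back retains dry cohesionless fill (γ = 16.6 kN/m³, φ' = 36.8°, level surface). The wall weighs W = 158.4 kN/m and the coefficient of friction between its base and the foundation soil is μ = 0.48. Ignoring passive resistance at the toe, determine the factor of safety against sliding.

2.17

K_a = tan²(45° − 36.8°/2) = 0.2508.
P_a = ½K_aγH² = 0.5×0.2508×16.6×4.1² = 34.99 kN/m, acting at H/3 = 1.367 m above the base.
FS_sliding = μW / P_a = 0.48×158.4 / 34.99 = 2.173.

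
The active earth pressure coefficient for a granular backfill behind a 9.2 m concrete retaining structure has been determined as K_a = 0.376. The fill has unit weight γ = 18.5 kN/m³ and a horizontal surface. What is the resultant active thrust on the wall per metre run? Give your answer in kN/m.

P = ½ K_a γ H² = 0.5 × 0.376 × 18.5 × 9.2² = 294.4 kN/m.

294 kN/m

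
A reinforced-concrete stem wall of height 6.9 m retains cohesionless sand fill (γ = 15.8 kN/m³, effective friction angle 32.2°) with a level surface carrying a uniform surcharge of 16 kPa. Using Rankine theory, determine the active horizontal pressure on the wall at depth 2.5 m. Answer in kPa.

16.9 kPa

K_a = (1 − sin φ)/(1 + sin φ) = 0.3047.
σ_v = γz + q = 15.8 × 2.5 + 16 = 55.50 kPa.
σ_h = K_a σ_v = 0.3047 × 55.50 = 16.91 kPa.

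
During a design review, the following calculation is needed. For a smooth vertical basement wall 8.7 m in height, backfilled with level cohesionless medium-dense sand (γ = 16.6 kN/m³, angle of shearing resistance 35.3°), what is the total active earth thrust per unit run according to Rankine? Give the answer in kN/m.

K_a = tan²(45° − φ/2) = 0.2675.
P_a = ½ K_a γ H² = 0.5 × 0.2675 × 16.6 × 8.7² = 168.1 kN/m.

168 kN/m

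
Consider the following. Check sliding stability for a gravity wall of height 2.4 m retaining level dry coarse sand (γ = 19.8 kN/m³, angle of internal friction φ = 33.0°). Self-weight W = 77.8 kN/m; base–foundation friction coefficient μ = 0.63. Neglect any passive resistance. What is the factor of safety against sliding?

K_a = tan²(45° − 33.0°/2) = 0.2948.
P_a = ½K_aγH² = 0.5×0.2948×19.8×2.4² = 16.81 kN/m, acting at H/3 = 0.8000 m above the base.
FS_sliding = μW / P_a = 0.63×77.8 / 16.81 = 2.916.

2.92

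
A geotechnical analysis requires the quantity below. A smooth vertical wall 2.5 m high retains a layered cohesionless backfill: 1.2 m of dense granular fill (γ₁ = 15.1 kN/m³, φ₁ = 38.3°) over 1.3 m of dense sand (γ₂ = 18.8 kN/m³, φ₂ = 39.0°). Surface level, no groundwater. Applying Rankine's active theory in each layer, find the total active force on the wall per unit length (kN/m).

11.5 kN/m

K_a1 = tan²(45°−38.3°/2) = 0.2347; K_a2 = tan²(45°−39.0°/2) = 0.2275.
Layer 1: σ at base = K_a1 γ₁ h₁ = 4.253 kPa; P₁ = ½×4.253×1.2 = 2.552.
Layer 2: σ_v at top = γ₁h₁ = 18.12; σ_h top = K_a2×18.12 = 4.122; σ_h base = K_a2×(18.12+18.8×1.3) = 9.683.
P₂ = ½(4.122+9.683)×1.3 = 8.973. Total P_a = 2.552+8.973 = 11.53 kN/m.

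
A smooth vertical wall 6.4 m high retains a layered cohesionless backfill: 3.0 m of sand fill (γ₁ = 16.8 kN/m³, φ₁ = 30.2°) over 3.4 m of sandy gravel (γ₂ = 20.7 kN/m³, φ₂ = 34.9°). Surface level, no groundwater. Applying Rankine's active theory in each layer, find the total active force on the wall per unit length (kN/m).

K_a1 = tan²(45°−30.2°/2) = 0.3307; K_a2 = tan²(45°−34.9°/2) = 0.2721.
Layer 1: σ at base = K_a1 γ₁ h₁ = 16.66 kPa; P₁ = ½×16.66×3.0 = 25.00.
Layer 2: σ_v at top = γ₁h₁ = 50.40; σ_h top = K_a2×50.40 = 13.72; σ_h base = K_a2×(50.40+20.7×3.4) = 32.87.
P₂ = ½(13.72+32.87)×3.4 = 79.20. Total P_a = 25.00+79.20 = 104.2 kN/m.

104 kN/m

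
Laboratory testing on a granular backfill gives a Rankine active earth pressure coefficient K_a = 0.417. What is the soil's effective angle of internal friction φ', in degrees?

K_a = tan²(45° − φ/2) ⇒ 45° − φ/2 = arctan(√0.417) = 32.85°.
φ = 2(45° − 32.85°) = 24.29°.

24.3°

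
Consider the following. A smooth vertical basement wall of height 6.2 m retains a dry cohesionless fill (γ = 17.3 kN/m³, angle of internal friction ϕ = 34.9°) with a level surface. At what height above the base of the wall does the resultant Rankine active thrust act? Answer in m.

2.07 m

K_a = 0.2721.
The pressure distribution is triangular, so the resultant acts at H/3 above the base = 6.2/3 = 2.067 m.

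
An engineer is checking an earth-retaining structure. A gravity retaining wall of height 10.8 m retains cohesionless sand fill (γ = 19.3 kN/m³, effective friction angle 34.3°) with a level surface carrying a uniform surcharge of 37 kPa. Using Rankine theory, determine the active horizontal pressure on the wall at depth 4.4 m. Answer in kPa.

34.0 kPa

K_a = (1 − sin φ)/(1 + sin φ) = 0.2792.
σ_v = γz + q = 19.3 × 4.4 + 37 = 121.9 kPa.
σ_h = K_a σ_v = 0.2792 × 121.9 = 34.04 kPa.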